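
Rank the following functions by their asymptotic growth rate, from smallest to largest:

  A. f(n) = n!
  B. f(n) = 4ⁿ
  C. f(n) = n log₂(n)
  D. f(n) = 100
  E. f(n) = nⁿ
D < C < B < A < E

Comparing growth rates:
D = 100 is O(1)
C = n log₂(n) is O(n log n)
B = 4ⁿ is O(4ⁿ)
A = n! is O(n!)
E = nⁿ is O(nⁿ)

Therefore, the order from slowest to fastest is: D < C < B < A < E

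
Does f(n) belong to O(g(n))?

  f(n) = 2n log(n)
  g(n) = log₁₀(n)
False

f(n) = 2n log(n) is O(n log n), and g(n) = log₁₀(n) is O(log n).
Since O(n log n) grows faster than O(log n), f(n) = O(g(n)) is false.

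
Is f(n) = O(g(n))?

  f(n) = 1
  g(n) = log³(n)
True

f(n) = 1 is O(1), and g(n) = log³(n) is O(log³ n).
Since O(1) ⊆ O(log³ n) (f grows no faster than g), f(n) = O(g(n)) is true.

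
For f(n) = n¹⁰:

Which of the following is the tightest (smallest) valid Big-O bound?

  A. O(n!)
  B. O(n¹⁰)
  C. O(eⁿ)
B

f(n) = n¹⁰ is O(n¹⁰).
All listed options are valid Big-O bounds (upper bounds),
but O(n¹⁰) is the tightest (smallest valid bound).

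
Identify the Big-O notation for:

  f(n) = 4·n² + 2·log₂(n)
O(n²)

The dominant term in 4·n² + 2·log₂(n) is 4·n², which is Θ(n²).
Lower-order terms (2·log₂(n)) are asymptotically negligible.
Constants are absorbed, so the tightest bound is O(n²).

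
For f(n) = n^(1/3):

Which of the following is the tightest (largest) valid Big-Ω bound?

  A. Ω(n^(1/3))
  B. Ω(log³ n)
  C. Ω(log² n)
A

f(n) = n^(1/3) is Ω(n^(1/3)).
All listed options are valid Big-Ω bounds (lower bounds),
but Ω(n^(1/3)) is the tightest (largest valid bound).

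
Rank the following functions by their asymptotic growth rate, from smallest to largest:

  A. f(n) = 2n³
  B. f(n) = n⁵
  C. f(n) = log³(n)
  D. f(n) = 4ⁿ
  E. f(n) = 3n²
C < E < A < B < D

Comparing growth rates:
C = log³(n) is O(log³ n)
E = 3n² is O(n²)
A = 2n³ is O(n³)
B = n⁵ is O(n⁵)
D = 4ⁿ is O(4ⁿ)

Therefore, the order from slowest to fastest is: C < E < A < B < D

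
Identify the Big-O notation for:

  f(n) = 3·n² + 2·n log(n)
O(n²)

The dominant term in 3·n² + 2·n log(n) is 3·n², which is Θ(n²).
Lower-order terms (2·n log(n)) are asymptotically negligible.
Constants are absorbed, so the tightest bound is O(n²).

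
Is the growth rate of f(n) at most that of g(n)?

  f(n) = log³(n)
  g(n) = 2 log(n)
False

f(n) = log³(n) is O(log³ n), and g(n) = 2 log(n) is O(log n).
Since O(log³ n) grows faster than O(log n), f(n) = O(g(n)) is false.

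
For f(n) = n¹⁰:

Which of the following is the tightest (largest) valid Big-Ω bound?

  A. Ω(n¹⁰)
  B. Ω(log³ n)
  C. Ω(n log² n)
A

f(n) = n¹⁰ is Ω(n¹⁰).
All listed options are valid Big-Ω bounds (lower bounds),
but Ω(n¹⁰) is the tightest (largest valid bound).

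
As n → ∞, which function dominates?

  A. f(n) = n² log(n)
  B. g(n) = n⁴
B

f(n) = n² log(n) is O(n² log n), while g(n) = n⁴ is O(n⁴).
Since O(n⁴) grows faster than O(n² log n), g(n) dominates.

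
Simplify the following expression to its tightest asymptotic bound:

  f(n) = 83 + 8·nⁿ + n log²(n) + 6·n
Θ(nⁿ)

Order the terms by growth rate: 83 ≺ 6·n ≺ n log²(n) ≺ 8·nⁿ.
The fastest-growing term 8·nⁿ dominates as n → ∞; dropping its constant factor gives Θ(nⁿ).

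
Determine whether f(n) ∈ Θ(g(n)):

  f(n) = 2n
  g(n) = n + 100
True

f(n) = 2n and g(n) = n + 100 are both O(n).
Since they have the same asymptotic growth rate, f(n) = Θ(g(n)) is true.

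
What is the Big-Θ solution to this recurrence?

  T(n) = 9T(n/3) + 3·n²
Θ(n² log n)

Master Theorem: a = 9, b = 3, f(n) = 3·n².
Compute the critical exponent d = log₃(9) = 2.
Compare f(n) = Θ(n²) against n^d:
  k = 2 = d, so f(n) = Θ(n^d) — Case 2.
  Work is balanced across levels: T(n) = Θ(n^d log n) = Θ(n² log n).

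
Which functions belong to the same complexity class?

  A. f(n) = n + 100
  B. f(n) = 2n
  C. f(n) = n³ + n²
A and B

Examining each function:
  A. n + 100 is O(n)
  B. 2n is O(n)
  C. n³ + n² is O(n³)

Functions A and B both have the same complexity class.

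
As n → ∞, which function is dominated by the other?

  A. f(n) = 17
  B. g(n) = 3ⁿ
A

f(n) = 17 is O(1), while g(n) = 3ⁿ is O(3ⁿ).
Since O(1) grows slower than O(3ⁿ), f(n) is dominated.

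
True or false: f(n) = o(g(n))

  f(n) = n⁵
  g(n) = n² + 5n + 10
False

f(n) = n⁵ is O(n⁵), and g(n) = n² + 5n + 10 is O(n²).
Since O(n⁵) grows faster than or equal to O(n²), f(n) = o(g(n)) is false.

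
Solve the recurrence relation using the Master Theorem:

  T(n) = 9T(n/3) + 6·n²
Θ(n² log n)

Master Theorem: a = 9, b = 3, f(n) = 6·n².
Compute the critical exponent d = log₃(9) = 2.
Compare f(n) = Θ(n²) against n^d:
  k = 2 = d, so f(n) = Θ(n^d) — Case 2.
  Work is balanced across levels: T(n) = Θ(n^d log n) = Θ(n² log n).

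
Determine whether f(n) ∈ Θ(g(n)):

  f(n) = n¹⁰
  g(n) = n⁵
False

f(n) = n¹⁰ is O(n¹⁰), and g(n) = n⁵ is O(n⁵).
Since they have different growth rates, f(n) = Θ(g(n)) is false.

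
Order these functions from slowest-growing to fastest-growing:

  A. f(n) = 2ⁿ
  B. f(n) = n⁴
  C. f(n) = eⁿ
B < A < C

Comparing growth rates:
B = n⁴ is O(n⁴)
A = 2ⁿ is O(2ⁿ)
C = eⁿ is O(eⁿ)

Therefore, the order from slowest to fastest is: B < A < C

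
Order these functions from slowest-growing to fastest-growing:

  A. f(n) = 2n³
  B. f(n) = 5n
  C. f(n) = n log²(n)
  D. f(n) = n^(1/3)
D < B < C < A

Comparing growth rates:
D = n^(1/3) is O(n^(1/3))
B = 5n is O(n)
C = n log²(n) is O(n log² n)
A = 2n³ is O(n³)

Therefore, the order from slowest to fastest is: D < B < C < A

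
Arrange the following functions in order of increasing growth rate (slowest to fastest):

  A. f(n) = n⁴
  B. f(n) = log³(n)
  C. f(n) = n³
B < C < A

Comparing growth rates:
B = log³(n) is O(log³ n)
C = n³ is O(n³)
A = n⁴ is O(n⁴)

Therefore, the order from slowest to fastest is: B < C < A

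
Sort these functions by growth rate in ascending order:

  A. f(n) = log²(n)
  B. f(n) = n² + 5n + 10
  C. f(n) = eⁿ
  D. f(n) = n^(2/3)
A < D < B < C

Comparing growth rates:
A = log²(n) is O(log² n)
D = n^(2/3) is O(n^(2/3))
B = n² + 5n + 10 is O(n²)
C = eⁿ is O(eⁿ)

Therefore, the order from slowest to fastest is: A < D < B < C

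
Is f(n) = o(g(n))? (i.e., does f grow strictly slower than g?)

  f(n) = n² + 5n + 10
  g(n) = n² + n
False

f(n) = n² + 5n + 10 is O(n²), and g(n) = n² + n is O(n²).
Since they have the same growth rate, f(n) = o(g(n)) is false.
(f = o(g) requires f to grow strictly slower, not equal.)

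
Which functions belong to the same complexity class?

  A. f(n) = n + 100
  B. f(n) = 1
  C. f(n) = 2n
A and C

Examining each function:
  A. n + 100 is O(n)
  B. 1 is O(1)
  C. 2n is O(n)

Functions A and C both have the same complexity class.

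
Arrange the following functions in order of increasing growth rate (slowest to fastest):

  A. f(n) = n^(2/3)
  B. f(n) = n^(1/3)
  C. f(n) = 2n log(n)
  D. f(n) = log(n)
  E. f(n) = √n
D < B < E < A < C

Comparing growth rates:
D = log(n) is O(log n)
B = n^(1/3) is O(n^(1/3))
E = √n is O(√n)
A = n^(2/3) is O(n^(2/3))
C = 2n log(n) is O(n log n)

Therefore, the order from slowest to fastest is: D < B < E < A < C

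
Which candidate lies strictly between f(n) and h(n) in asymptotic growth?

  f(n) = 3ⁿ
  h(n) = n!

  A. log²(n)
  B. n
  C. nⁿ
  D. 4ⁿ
D

We need g(n) with 3ⁿ = o(g(n)) and g(n) = o(n!), i.e. O(3ⁿ) ≺ g ≺ O(n!).
Check each option:
  A. log²(n) — O(log² n) does not grow strictly faster than f(n)
  B. n — O(n) does not grow strictly faster than f(n)
  C. nⁿ — O(nⁿ) does not grow strictly slower than h(n)
  D. 4ⁿ — O(4ⁿ) is strictly between O(3ⁿ) and O(n!) ✓

Only option D (4ⁿ) lies strictly between.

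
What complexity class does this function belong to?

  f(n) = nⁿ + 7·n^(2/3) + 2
O(nⁿ)

The dominant term in nⁿ + 7·n^(2/3) + 2 is nⁿ, which is Θ(nⁿ).
Lower-order terms (7·n^(2/3), 2) are asymptotically negligible.
Constants are absorbed, so the tightest bound is O(nⁿ).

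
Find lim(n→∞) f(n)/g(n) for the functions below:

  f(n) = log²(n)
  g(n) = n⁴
0

Since log²(n) (O(log² n)) grows slower than n⁴ (O(n⁴)),
the ratio f(n)/g(n) → 0 as n → ∞.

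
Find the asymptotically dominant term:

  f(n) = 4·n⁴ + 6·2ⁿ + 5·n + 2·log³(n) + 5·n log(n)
6·2ⁿ

Looking at each term:
  - 4·n⁴ is O(n⁴)
  - 6·2ⁿ is O(2ⁿ)
  - 5·n is O(n)
  - 2·log³(n) is O(log³ n)
  - 5·n log(n) is O(n log n)

The term 6·2ⁿ (O(2ⁿ)) grows fastest and dominates all others.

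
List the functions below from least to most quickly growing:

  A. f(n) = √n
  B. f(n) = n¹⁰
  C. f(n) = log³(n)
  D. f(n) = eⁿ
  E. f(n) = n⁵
C < A < E < B < D

Comparing growth rates:
C = log³(n) is O(log³ n)
A = √n is O(√n)
E = n⁵ is O(n⁵)
B = n¹⁰ is O(n¹⁰)
D = eⁿ is O(eⁿ)

Therefore, the order from slowest to fastest is: C < A < E < B < D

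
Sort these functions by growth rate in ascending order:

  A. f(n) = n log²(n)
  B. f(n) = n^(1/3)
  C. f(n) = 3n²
B < A < C

Comparing growth rates:
B = n^(1/3) is O(n^(1/3))
A = n log²(n) is O(n log² n)
C = 3n² is O(n²)

Therefore, the order from slowest to fastest is: B < A < C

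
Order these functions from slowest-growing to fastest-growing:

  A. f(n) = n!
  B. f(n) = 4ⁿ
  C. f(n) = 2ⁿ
C < B < A

Comparing growth rates:
C = 2ⁿ is O(2ⁿ)
B = 4ⁿ is O(4ⁿ)
A = n! is O(n!)

Therefore, the order from slowest to fastest is: C < B < A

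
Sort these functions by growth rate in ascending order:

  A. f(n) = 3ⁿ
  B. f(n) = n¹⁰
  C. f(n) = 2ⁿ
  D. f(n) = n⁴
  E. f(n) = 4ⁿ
D < B < C < A < E

Comparing growth rates:
D = n⁴ is O(n⁴)
B = n¹⁰ is O(n¹⁰)
C = 2ⁿ is O(2ⁿ)
A = 3ⁿ is O(3ⁿ)
E = 4ⁿ is O(4ⁿ)

Therefore, the order from slowest to fastest is: D < B < C < A < E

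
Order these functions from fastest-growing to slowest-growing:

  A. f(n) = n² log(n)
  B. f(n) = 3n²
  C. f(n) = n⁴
C > A > B

Comparing growth rates:
C = n⁴ is O(n⁴)
A = n² log(n) is O(n² log n)
B = 3n² is O(n²)

Therefore, the order from fastest to slowest is: C > A > B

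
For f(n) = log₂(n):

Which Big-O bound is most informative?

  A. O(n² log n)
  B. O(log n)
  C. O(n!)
B

f(n) = log₂(n) is O(log n).
All listed options are valid Big-O bounds (upper bounds),
but O(log n) is the tightest (smallest valid bound).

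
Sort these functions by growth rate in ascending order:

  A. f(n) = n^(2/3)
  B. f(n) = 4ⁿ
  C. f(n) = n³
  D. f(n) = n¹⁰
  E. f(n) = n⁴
A < C < E < D < B

Comparing growth rates:
A = n^(2/3) is O(n^(2/3))
C = n³ is O(n³)
E = n⁴ is O(n⁴)
D = n¹⁰ is O(n¹⁰)
B = 4ⁿ is O(4ⁿ)

Therefore, the order from slowest to fastest is: A < C < E < D < B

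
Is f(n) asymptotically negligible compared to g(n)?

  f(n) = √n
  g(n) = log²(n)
False

f(n) = √n is O(√n), and g(n) = log²(n) is O(log² n).
Since O(√n) grows faster than or equal to O(log² n), f(n) = o(g(n)) is false.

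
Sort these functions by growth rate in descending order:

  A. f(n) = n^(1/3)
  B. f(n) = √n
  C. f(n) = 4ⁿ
C > B > A

Comparing growth rates:
C = 4ⁿ is O(4ⁿ)
B = √n is O(√n)
A = n^(1/3) is O(n^(1/3))

Therefore, the order from fastest to slowest is: C > B > A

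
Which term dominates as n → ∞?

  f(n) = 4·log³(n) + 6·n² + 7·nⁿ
7·nⁿ

Looking at each term:
  - 4·log³(n) is O(log³ n)
  - 6·n² is O(n²)
  - 7·nⁿ is O(nⁿ)

The term 7·nⁿ (O(nⁿ)) grows fastest and dominates all others.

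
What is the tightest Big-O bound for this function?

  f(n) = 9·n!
O(n!)

The dominant term in 9·n! is 9·n!, which is Θ(n!).
Constants are absorbed, so the tightest bound is O(n!).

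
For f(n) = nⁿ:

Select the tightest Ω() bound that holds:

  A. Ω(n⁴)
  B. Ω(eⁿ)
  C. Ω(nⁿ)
C

f(n) = nⁿ is Ω(nⁿ).
All listed options are valid Big-Ω bounds (lower bounds),
but Ω(nⁿ) is the tightest (largest valid bound).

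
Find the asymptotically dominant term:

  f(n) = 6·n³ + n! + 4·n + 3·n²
n!

Looking at each term:
  - 6·n³ is O(n³)
  - n! is O(n!)
  - 4·n is O(n)
  - 3·n² is O(n²)

The term n! (O(n!)) grows fastest and dominates all others.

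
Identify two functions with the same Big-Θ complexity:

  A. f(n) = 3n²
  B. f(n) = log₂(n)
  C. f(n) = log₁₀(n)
B and C

Examining each function:
  A. 3n² is O(n²)
  B. log₂(n) is O(log n)
  C. log₁₀(n) is O(log n)

Functions B and C both have the same complexity class.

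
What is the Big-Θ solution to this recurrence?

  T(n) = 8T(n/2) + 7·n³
Θ(n³ log n)

Master Theorem: a = 8, b = 2, f(n) = 7·n³.
Compute the critical exponent d = log₂(8) = 3.
Compare f(n) = Θ(n³) against n^d:
  k = 3 = d, so f(n) = Θ(n^d) — Case 2.
  Work is balanced across levels: T(n) = Θ(n^d log n) = Θ(n³ log n).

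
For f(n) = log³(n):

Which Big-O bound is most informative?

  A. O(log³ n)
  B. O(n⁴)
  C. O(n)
A

f(n) = log³(n) is O(log³ n).
All listed options are valid Big-O bounds (upper bounds),
but O(log³ n) is the tightest (smallest valid bound).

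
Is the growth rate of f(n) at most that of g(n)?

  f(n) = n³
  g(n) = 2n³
True

f(n) = n³ and g(n) = 2n³ are both O(n³).
Big-O permits equal growth rates (f ≤ c·g for some c), so f(n) = O(g(n)) is true.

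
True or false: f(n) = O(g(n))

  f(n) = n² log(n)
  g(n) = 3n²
False

f(n) = n² log(n) is O(n² log n), and g(n) = 3n² is O(n²).
Since O(n² log n) grows faster than O(n²), f(n) = O(g(n)) is false.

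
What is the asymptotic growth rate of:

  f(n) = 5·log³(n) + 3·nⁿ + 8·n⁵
Θ(nⁿ)

Order the terms by growth rate: 5·log³(n) ≺ 8·n⁵ ≺ 3·nⁿ.
The fastest-growing term 3·nⁿ dominates as n → ∞; dropping its constant factor gives Θ(nⁿ).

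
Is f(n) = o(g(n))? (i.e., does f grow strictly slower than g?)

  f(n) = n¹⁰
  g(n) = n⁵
False

f(n) = n¹⁰ is O(n¹⁰), and g(n) = n⁵ is O(n⁵).
Since O(n¹⁰) grows faster than or equal to O(n⁵), f(n) = o(g(n)) is false.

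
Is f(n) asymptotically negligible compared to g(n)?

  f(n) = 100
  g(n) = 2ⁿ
True

f(n) = 100 is O(1), and g(n) = 2ⁿ is O(2ⁿ).
Since O(1) grows strictly slower than O(2ⁿ), f(n) = o(g(n)) is true.
This means lim(n→∞) f(n)/g(n) = 0.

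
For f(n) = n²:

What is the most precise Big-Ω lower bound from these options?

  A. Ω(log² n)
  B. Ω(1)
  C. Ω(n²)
C

f(n) = n² is Ω(n²).
All listed options are valid Big-Ω bounds (lower bounds),
but Ω(n²) is the tightest (largest valid bound).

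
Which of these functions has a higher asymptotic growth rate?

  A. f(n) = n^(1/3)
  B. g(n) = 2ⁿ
B

f(n) = n^(1/3) is O(n^(1/3)), while g(n) = 2ⁿ is O(2ⁿ).
Since O(2ⁿ) grows faster than O(n^(1/3)), g(n) dominates.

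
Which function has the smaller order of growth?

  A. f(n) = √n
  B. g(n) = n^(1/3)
B

f(n) = √n is O(√n), while g(n) = n^(1/3) is O(n^(1/3)).
Since O(n^(1/3)) grows slower than O(√n), g(n) is dominated.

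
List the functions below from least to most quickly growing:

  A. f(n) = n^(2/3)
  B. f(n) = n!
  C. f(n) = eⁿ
A < C < B

Comparing growth rates:
A = n^(2/3) is O(n^(2/3))
C = eⁿ is O(eⁿ)
B = n! is O(n!)

Therefore, the order from slowest to fastest is: A < C < B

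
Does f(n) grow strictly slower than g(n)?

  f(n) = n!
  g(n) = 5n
False

f(n) = n! is O(n!), and g(n) = 5n is O(n).
Since O(n!) grows faster than or equal to O(n), f(n) = o(g(n)) is false.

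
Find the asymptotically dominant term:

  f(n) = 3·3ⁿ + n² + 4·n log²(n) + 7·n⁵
3·3ⁿ

Looking at each term:
  - 3·3ⁿ is O(3ⁿ)
  - n² is O(n²)
  - 4·n log²(n) is O(n log² n)
  - 7·n⁵ is O(n⁵)

The term 3·3ⁿ (O(3ⁿ)) grows fastest and dominates all others.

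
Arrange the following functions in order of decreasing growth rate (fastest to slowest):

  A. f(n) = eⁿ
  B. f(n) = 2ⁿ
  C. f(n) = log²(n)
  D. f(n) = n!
D > A > B > C

Comparing growth rates:
D = n! is O(n!)
A = eⁿ is O(eⁿ)
B = 2ⁿ is O(2ⁿ)
C = log²(n) is O(log² n)

Therefore, the order from fastest to slowest is: D > A > B > C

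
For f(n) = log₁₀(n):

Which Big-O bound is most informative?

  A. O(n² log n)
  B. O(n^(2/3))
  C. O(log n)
C

f(n) = log₁₀(n) is O(log n).
All listed options are valid Big-O bounds (upper bounds),
but O(log n) is the tightest (smallest valid bound).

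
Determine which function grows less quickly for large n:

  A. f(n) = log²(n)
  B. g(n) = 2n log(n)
A

f(n) = log²(n) is O(log² n), while g(n) = 2n log(n) is O(n log n).
Since O(log² n) grows slower than O(n log n), f(n) is dominated.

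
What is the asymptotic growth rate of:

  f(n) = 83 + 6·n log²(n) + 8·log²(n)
Θ(n log² n)

Order the terms by growth rate: 83 ≺ 8·log²(n) ≺ 6·n log²(n).
The fastest-growing term 6·n log²(n) dominates as n → ∞; dropping its constant factor gives Θ(n log² n).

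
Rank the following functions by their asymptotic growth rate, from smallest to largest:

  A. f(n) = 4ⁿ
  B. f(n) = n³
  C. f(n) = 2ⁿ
B < C < A

Comparing growth rates:
B = n³ is O(n³)
C = 2ⁿ is O(2ⁿ)
A = 4ⁿ is O(4ⁿ)

Therefore, the order from slowest to fastest is: B < C < A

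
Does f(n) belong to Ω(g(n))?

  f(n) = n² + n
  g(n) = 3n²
True

f(n) = n² + n and g(n) = 3n² are both O(n²).
Big-Ω permits equal growth rates (f ≥ c·g for some c > 0), so f(n) = Ω(g(n)) is true.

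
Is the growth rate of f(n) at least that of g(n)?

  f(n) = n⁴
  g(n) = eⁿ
False

f(n) = n⁴ is O(n⁴), and g(n) = eⁿ is O(eⁿ).
Since O(n⁴) grows slower than O(eⁿ), f(n) = Ω(g(n)) is false.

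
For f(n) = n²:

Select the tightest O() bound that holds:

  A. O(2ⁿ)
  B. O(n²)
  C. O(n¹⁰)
B

f(n) = n² is O(n²).
All listed options are valid Big-O bounds (upper bounds),
but O(n²) is the tightest (smallest valid bound).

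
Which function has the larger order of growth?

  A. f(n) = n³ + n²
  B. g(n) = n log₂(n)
A

f(n) = n³ + n² is O(n³), while g(n) = n log₂(n) is O(n log n).
Since O(n³) grows faster than O(n log n), f(n) dominates.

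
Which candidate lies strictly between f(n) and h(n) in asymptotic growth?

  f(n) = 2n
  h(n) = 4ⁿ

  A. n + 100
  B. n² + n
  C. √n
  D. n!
B

We need g(n) with 2n = o(g(n)) and g(n) = o(4ⁿ), i.e. O(n) ≺ g ≺ O(4ⁿ).
Check each option:
  A. n + 100 — O(n) does not grow strictly faster than f(n)
  B. n² + n — O(n²) is strictly between O(n) and O(4ⁿ) ✓
  C. √n — O(√n) does not grow strictly faster than f(n)
  D. n! — O(n!) does not grow strictly slower than h(n)

Only option B (n² + n) lies strictly between.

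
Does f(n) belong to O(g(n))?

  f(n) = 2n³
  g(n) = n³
True

f(n) = 2n³ and g(n) = n³ are both O(n³).
Big-O permits equal growth rates (f ≤ c·g for some c), so f(n) = O(g(n)) is true.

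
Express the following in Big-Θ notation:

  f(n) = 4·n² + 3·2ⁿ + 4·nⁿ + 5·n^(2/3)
Θ(nⁿ)

Order the terms by growth rate: 5·n^(2/3) ≺ 4·n² ≺ 3·2ⁿ ≺ 4·nⁿ.
The fastest-growing term 4·nⁿ dominates as n → ∞; dropping its constant factor gives Θ(nⁿ).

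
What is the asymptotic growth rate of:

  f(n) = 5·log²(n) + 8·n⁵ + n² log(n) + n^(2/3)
Θ(n⁵)

Order the terms by growth rate: 5·log²(n) ≺ n^(2/3) ≺ n² log(n) ≺ 8·n⁵.
The fastest-growing term 8·n⁵ dominates as n → ∞; dropping its constant factor gives Θ(n⁵).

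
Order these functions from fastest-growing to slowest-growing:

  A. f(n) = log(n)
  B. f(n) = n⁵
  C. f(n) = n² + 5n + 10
B > C > A

Comparing growth rates:
B = n⁵ is O(n⁵)
C = n² + 5n + 10 is O(n²)
A = log(n) is O(log n)

Therefore, the order from fastest to slowest is: B > C > A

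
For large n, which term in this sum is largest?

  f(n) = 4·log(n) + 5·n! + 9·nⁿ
9·nⁿ

Looking at each term:
  - 4·log(n) is O(log n)
  - 5·n! is O(n!)
  - 9·nⁿ is O(nⁿ)

The term 9·nⁿ (O(nⁿ)) grows fastest and dominates all others.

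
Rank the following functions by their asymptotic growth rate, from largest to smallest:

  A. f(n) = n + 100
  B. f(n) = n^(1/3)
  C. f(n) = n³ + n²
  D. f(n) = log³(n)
C > A > B > D

Comparing growth rates:
C = n³ + n² is O(n³)
A = n + 100 is O(n)
B = n^(1/3) is O(n^(1/3))
D = log³(n) is O(log³ n)

Therefore, the order from fastest to slowest is: C > A > B > D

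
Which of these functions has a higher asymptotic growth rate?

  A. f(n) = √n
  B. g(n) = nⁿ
B

f(n) = √n is O(√n), while g(n) = nⁿ is O(nⁿ).
Since O(nⁿ) grows faster than O(√n), g(n) dominates.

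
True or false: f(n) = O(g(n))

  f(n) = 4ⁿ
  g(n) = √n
False

f(n) = 4ⁿ is O(4ⁿ), and g(n) = √n is O(√n).
Since O(4ⁿ) grows faster than O(√n), f(n) = O(g(n)) is false.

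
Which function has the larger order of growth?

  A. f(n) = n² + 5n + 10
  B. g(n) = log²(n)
A

f(n) = n² + 5n + 10 is O(n²), while g(n) = log²(n) is O(log² n).
Since O(n²) grows faster than O(log² n), f(n) dominates.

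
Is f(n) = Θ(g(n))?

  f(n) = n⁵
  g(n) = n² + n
False

f(n) = n⁵ is O(n⁵), and g(n) = n² + n is O(n²).
Since they have different growth rates, f(n) = Θ(g(n)) is false.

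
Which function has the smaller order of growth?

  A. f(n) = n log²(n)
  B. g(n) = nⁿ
A

f(n) = n log²(n) is O(n log² n), while g(n) = nⁿ is O(nⁿ).
Since O(n log² n) grows slower than O(nⁿ), f(n) is dominated.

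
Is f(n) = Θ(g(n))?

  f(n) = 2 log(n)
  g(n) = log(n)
True

f(n) = 2 log(n) and g(n) = log(n) are both O(log n).
Since they have the same asymptotic growth rate, f(n) = Θ(g(n)) is true.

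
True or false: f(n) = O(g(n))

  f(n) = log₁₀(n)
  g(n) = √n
True

f(n) = log₁₀(n) is O(log n), and g(n) = √n is O(√n).
Since O(log n) ⊆ O(√n) (f grows no faster than g), f(n) = O(g(n)) is true.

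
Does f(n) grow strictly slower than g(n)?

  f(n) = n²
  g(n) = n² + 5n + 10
False

f(n) = n² is O(n²), and g(n) = n² + 5n + 10 is O(n²).
Since they have the same growth rate, f(n) = o(g(n)) is false.
(f = o(g) requires f to grow strictly slower, not equal.)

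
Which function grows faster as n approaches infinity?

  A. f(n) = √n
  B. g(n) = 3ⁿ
B

f(n) = √n is O(√n), while g(n) = 3ⁿ is O(3ⁿ).
Since O(3ⁿ) grows faster than O(√n), g(n) dominates.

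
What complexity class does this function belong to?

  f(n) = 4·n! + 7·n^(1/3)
O(n!)

The dominant term in 4·n! + 7·n^(1/3) is 4·n!, which is Θ(n!).
Lower-order terms (7·n^(1/3)) are asymptotically negligible.
Constants are absorbed, so the tightest bound is O(n!).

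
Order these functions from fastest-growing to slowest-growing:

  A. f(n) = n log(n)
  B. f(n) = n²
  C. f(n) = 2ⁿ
C > B > A

Comparing growth rates:
C = 2ⁿ is O(2ⁿ)
B = n² is O(n²)
A = n log(n) is O(n log n)

Therefore, the order from fastest to slowest is: C > B > A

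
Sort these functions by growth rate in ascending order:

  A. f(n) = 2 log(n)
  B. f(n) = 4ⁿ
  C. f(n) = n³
A < C < B

Comparing growth rates:
A = 2 log(n) is O(log n)
C = n³ is O(n³)
B = 4ⁿ is O(4ⁿ)

Therefore, the order from slowest to fastest is: A < C < B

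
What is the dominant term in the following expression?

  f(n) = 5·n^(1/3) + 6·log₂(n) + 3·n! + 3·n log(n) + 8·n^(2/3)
3·n!

Looking at each term:
  - 5·n^(1/3) is O(n^(1/3))
  - 6·log₂(n) is O(log n)
  - 3·n! is O(n!)
  - 3·n log(n) is O(n log n)
  - 8·n^(2/3) is O(n^(2/3))

The term 3·n! (O(n!)) grows fastest and dominates all others.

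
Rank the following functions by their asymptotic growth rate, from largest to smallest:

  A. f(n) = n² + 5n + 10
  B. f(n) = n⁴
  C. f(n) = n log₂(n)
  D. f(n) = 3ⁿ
D > B > A > C

Comparing growth rates:
D = 3ⁿ is O(3ⁿ)
B = n⁴ is O(n⁴)
A = n² + 5n + 10 is O(n²)
C = n log₂(n) is O(n log n)

Therefore, the order from fastest to slowest is: D > B > A > C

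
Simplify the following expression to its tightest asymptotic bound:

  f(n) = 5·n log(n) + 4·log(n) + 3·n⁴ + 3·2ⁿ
Θ(2ⁿ)

Order the terms by growth rate: 4·log(n) ≺ 5·n log(n) ≺ 3·n⁴ ≺ 3·2ⁿ.
The fastest-growing term 3·2ⁿ dominates as n → ∞; dropping its constant factor gives Θ(2ⁿ).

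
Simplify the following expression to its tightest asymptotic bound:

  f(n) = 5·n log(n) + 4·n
Θ(n log n)

Order the terms by growth rate: 4·n ≺ 5·n log(n).
The fastest-growing term 5·n log(n) dominates as n → ∞; dropping its constant factor gives Θ(n log n).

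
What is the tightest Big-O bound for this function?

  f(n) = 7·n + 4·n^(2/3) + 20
O(n)

The dominant term in 7·n + 4·n^(2/3) + 20 is 7·n, which is Θ(n).
Lower-order terms (4·n^(2/3), 20) are asymptotically negligible.
Constants are absorbed, so the tightest bound is O(n).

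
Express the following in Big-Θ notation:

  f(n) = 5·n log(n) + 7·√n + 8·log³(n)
Θ(n log n)

Order the terms by growth rate: 8·log³(n) ≺ 7·√n ≺ 5·n log(n).
The fastest-growing term 5·n log(n) dominates as n → ∞; dropping its constant factor gives Θ(n log n).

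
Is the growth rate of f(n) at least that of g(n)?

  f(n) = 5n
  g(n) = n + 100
True

f(n) = 5n and g(n) = n + 100 are both O(n).
Big-Ω permits equal growth rates (f ≥ c·g for some c > 0), so f(n) = Ω(g(n)) is true.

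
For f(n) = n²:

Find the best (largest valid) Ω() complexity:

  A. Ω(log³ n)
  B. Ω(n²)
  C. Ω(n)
B

f(n) = n² is Ω(n²).
All listed options are valid Big-Ω bounds (lower bounds),
but Ω(n²) is the tightest (largest valid bound).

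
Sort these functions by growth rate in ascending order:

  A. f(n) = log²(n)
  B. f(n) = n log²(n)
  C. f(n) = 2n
A < C < B

Comparing growth rates:
A = log²(n) is O(log² n)
C = 2n is O(n)
B = n log²(n) is O(n log² n)

Therefore, the order from slowest to fastest is: A < C < B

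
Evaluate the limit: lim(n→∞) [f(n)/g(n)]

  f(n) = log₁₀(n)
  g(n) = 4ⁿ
0

Since log₁₀(n) (O(log n)) grows slower than 4ⁿ (O(4ⁿ)),
the ratio f(n)/g(n) → 0 as n → ∞.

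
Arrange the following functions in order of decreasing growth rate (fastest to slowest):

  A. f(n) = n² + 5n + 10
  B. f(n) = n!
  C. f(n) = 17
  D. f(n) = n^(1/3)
B > A > D > C

Comparing growth rates:
B = n! is O(n!)
A = n² + 5n + 10 is O(n²)
D = n^(1/3) is O(n^(1/3))
C = 17 is O(1)

Therefore, the order from fastest to slowest is: B > A > D > C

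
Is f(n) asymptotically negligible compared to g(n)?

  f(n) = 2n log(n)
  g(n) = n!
True

f(n) = 2n log(n) is O(n log n), and g(n) = n! is O(n!).
Since O(n log n) grows strictly slower than O(n!), f(n) = o(g(n)) is true.
This means lim(n→∞) f(n)/g(n) = 0.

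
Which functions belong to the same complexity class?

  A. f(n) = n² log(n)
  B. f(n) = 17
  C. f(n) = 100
B and C

Examining each function:
  A. n² log(n) is O(n² log n)
  B. 17 is O(1)
  C. 100 is O(1)

Functions B and C both have the same complexity class.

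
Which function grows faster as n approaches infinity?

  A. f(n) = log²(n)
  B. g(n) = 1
A

f(n) = log²(n) is O(log² n), while g(n) = 1 is O(1).
Since O(log² n) grows faster than O(1), f(n) dominates.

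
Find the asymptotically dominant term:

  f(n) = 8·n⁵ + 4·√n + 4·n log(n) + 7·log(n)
8·n⁵

Looking at each term:
  - 8·n⁵ is O(n⁵)
  - 4·√n is O(√n)
  - 4·n log(n) is O(n log n)
  - 7·log(n) is O(log n)

The term 8·n⁵ (O(n⁵)) grows fastest and dominates all others.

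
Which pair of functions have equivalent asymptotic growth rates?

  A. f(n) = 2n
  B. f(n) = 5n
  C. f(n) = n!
A and B

Examining each function:
  A. 2n is O(n)
  B. 5n is O(n)
  C. n! is O(n!)

Functions A and B both have the same complexity class.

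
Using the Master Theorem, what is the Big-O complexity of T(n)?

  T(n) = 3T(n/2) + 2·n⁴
Θ(n⁴)

Master Theorem: a = 3, b = 2, f(n) = 2·n⁴.
Compute the critical exponent d = log₂(3) = 1.585.
Compare f(n) = Θ(n⁴) against n^d:
  k = 4 > d = 1.585, so f(n) = Ω(n^(d+ε)) — Case 3.
  Regularity: a·(n/b)^4/n^4 = a/b^4 = 3/16 < 1 ✓.
  The top-level work dominates: T(n) = Θ(f(n)) = Θ(n⁴).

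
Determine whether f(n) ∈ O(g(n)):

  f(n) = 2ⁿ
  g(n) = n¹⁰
False

f(n) = 2ⁿ is O(2ⁿ), and g(n) = n¹⁰ is O(n¹⁰).
Since O(2ⁿ) grows faster than O(n¹⁰), f(n) = O(g(n)) is false.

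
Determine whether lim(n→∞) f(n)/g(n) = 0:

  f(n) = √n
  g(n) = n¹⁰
True

f(n) = √n is O(√n), and g(n) = n¹⁰ is O(n¹⁰).
Since O(√n) grows strictly slower than O(n¹⁰), f(n) = o(g(n)) is true.
This means lim(n→∞) f(n)/g(n) = 0.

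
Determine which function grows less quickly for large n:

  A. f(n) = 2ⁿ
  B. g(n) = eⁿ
A

f(n) = 2ⁿ is O(2ⁿ), while g(n) = eⁿ is O(eⁿ).
Since O(2ⁿ) grows slower than O(eⁿ), f(n) is dominated.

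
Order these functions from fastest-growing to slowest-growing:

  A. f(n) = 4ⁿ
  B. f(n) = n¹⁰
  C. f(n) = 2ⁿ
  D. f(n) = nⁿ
D > A > C > B

Comparing growth rates:
D = nⁿ is O(nⁿ)
A = 4ⁿ is O(4ⁿ)
C = 2ⁿ is O(2ⁿ)
B = n¹⁰ is O(n¹⁰)

Therefore, the order from fastest to slowest is: D > A > C > B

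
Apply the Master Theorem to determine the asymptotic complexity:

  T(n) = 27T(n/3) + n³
Θ(n³ log n)

Master Theorem: a = 27, b = 3, f(n) = n³.
Compute the critical exponent d = log₃(27) = 3.
Compare f(n) = Θ(n³) against n^d:
  k = 3 = d, so f(n) = Θ(n^d) — Case 2.
  Work is balanced across levels: T(n) = Θ(n^d log n) = Θ(n³ log n).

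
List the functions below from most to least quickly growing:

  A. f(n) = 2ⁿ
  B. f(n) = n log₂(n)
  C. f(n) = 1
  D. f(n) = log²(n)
A > B > D > C

Comparing growth rates:
A = 2ⁿ is O(2ⁿ)
B = n log₂(n) is O(n log n)
D = log²(n) is O(log² n)
C = 1 is O(1)

Therefore, the order from fastest to slowest is: A > B > D > C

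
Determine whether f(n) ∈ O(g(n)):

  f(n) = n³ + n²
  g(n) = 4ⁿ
True

f(n) = n³ + n² is O(n³), and g(n) = 4ⁿ is O(4ⁿ).
Since O(n³) ⊆ O(4ⁿ) (f grows no faster than g), f(n) = O(g(n)) is true.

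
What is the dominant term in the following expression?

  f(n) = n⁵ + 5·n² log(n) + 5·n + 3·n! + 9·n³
3·n!

Looking at each term:
  - n⁵ is O(n⁵)
  - 5·n² log(n) is O(n² log n)
  - 5·n is O(n)
  - 3·n! is O(n!)
  - 9·n³ is O(n³)

The term 3·n! (O(n!)) grows fastest and dominates all others.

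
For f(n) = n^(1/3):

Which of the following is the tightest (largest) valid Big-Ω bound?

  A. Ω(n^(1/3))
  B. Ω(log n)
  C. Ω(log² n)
A

f(n) = n^(1/3) is Ω(n^(1/3)).
All listed options are valid Big-Ω bounds (lower bounds),
but Ω(n^(1/3)) is the tightest (largest valid bound).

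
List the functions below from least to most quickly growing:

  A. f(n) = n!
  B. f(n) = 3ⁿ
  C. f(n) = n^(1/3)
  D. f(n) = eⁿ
C < D < B < A

Comparing growth rates:
C = n^(1/3) is O(n^(1/3))
D = eⁿ is O(eⁿ)
B = 3ⁿ is O(3ⁿ)
A = n! is O(n!)

Therefore, the order from slowest to fastest is: C < D < B < A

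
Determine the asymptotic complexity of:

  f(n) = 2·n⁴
O(n⁴)

The dominant term in 2·n⁴ is 2·n⁴, which is Θ(n⁴).
Constants are absorbed, so the tightest bound is O(n⁴).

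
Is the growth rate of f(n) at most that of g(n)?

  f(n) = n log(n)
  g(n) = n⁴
True

f(n) = n log(n) is O(n log n), and g(n) = n⁴ is O(n⁴).
Since O(n log n) ⊆ O(n⁴) (f grows no faster than g), f(n) = O(g(n)) is true.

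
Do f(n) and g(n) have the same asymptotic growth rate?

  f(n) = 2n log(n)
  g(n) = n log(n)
True

f(n) = 2n log(n) and g(n) = n log(n) are both O(n log n).
Since they have the same asymptotic growth rate, f(n) = Θ(g(n)) is true.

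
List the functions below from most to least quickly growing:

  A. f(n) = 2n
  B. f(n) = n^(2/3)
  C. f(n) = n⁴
C > A > B

Comparing growth rates:
C = n⁴ is O(n⁴)
A = 2n is O(n)
B = n^(2/3) is O(n^(2/3))

Therefore, the order from fastest to slowest is: C > A > B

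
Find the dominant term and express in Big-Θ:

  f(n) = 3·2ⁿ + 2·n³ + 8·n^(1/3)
Θ(2ⁿ)

Order the terms by growth rate: 8·n^(1/3) ≺ 2·n³ ≺ 3·2ⁿ.
The fastest-growing term 3·2ⁿ dominates as n → ∞; dropping its constant factor gives Θ(2ⁿ).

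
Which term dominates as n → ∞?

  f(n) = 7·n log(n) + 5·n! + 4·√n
5·n!

Looking at each term:
  - 7·n log(n) is O(n log n)
  - 5·n! is O(n!)
  - 4·√n is O(√n)

The term 5·n! (O(n!)) grows fastest and dominates all others.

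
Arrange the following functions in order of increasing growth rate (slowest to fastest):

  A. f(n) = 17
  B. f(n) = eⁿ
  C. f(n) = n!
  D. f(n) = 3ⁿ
A < B < D < C

Comparing growth rates:
A = 17 is O(1)
B = eⁿ is O(eⁿ)
D = 3ⁿ is O(3ⁿ)
C = n! is O(n!)

Therefore, the order from slowest to fastest is: A < B < D < C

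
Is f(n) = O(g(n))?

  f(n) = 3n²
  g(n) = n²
True

f(n) = 3n² and g(n) = n² are both O(n²).
Big-O permits equal growth rates (f ≤ c·g for some c), so f(n) = O(g(n)) is true.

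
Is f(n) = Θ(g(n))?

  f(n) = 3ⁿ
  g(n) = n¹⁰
False

f(n) = 3ⁿ is O(3ⁿ), and g(n) = n¹⁰ is O(n¹⁰).
Since they have different growth rates, f(n) = Θ(g(n)) is false.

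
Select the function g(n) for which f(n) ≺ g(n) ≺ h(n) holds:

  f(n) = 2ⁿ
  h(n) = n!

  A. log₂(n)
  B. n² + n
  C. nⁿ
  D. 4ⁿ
D

We need g(n) with 2ⁿ = o(g(n)) and g(n) = o(n!), i.e. O(2ⁿ) ≺ g ≺ O(n!).
Check each option:
  A. log₂(n) — O(log n) does not grow strictly faster than f(n)
  B. n² + n — O(n²) does not grow strictly faster than f(n)
  C. nⁿ — O(nⁿ) does not grow strictly slower than h(n)
  D. 4ⁿ — O(4ⁿ) is strictly between O(2ⁿ) and O(n!) ✓

Only option D (4ⁿ) lies strictly between.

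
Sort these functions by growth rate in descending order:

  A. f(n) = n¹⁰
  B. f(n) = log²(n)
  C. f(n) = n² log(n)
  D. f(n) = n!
D > A > C > B

Comparing growth rates:
D = n! is O(n!)
A = n¹⁰ is O(n¹⁰)
C = n² log(n) is O(n² log n)
B = log²(n) is O(log² n)

Therefore, the order from fastest to slowest is: D > A > C > B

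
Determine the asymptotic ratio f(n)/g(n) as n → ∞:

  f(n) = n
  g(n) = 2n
1/2

Since n and 2n have the same growth rate (O(n)),
the ratio converges to a constant: 1/2.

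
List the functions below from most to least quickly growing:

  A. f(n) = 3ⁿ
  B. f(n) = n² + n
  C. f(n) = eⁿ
A > C > B

Comparing growth rates:
A = 3ⁿ is O(3ⁿ)
C = eⁿ is O(eⁿ)
B = n² + n is O(n²)

Therefore, the order from fastest to slowest is: A > C > B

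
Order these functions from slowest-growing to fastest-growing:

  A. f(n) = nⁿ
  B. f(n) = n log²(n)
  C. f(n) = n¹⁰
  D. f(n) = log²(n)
D < B < C < A

Comparing growth rates:
D = log²(n) is O(log² n)
B = n log²(n) is O(n log² n)
C = n¹⁰ is O(n¹⁰)
A = nⁿ is O(nⁿ)

Therefore, the order from slowest to fastest is: D < B < C < A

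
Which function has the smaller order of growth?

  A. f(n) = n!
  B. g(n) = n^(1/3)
B

f(n) = n! is O(n!), while g(n) = n^(1/3) is O(n^(1/3)).
Since O(n^(1/3)) grows slower than O(n!), g(n) is dominated.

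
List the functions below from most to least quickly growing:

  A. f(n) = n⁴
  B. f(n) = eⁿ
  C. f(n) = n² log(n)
B > A > C

Comparing growth rates:
B = eⁿ is O(eⁿ)
A = n⁴ is O(n⁴)
C = n² log(n) is O(n² log n)

Therefore, the order from fastest to slowest is: B > A > C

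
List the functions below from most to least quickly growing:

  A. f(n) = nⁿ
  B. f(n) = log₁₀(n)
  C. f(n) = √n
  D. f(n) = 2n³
A > D > C > B

Comparing growth rates:
A = nⁿ is O(nⁿ)
D = 2n³ is O(n³)
C = √n is O(√n)
B = log₁₀(n) is O(log n)

Therefore, the order from fastest to slowest is: A > D > C > B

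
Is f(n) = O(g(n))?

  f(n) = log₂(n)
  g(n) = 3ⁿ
True

f(n) = log₂(n) is O(log n), and g(n) = 3ⁿ is O(3ⁿ).
Since O(log n) ⊆ O(3ⁿ) (f grows no faster than g), f(n) = O(g(n)) is true.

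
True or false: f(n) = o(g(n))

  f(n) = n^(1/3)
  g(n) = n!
True

f(n) = n^(1/3) is O(n^(1/3)), and g(n) = n! is O(n!).
Since O(n^(1/3)) grows strictly slower than O(n!), f(n) = o(g(n)) is true.
This means lim(n→∞) f(n)/g(n) = 0.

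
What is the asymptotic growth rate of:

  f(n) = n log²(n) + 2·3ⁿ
Θ(3ⁿ)

Order the terms by growth rate: n log²(n) ≺ 2·3ⁿ.
The fastest-growing term 2·3ⁿ dominates as n → ∞; dropping its constant factor gives Θ(3ⁿ).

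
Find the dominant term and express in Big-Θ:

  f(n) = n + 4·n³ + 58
Θ(n³)

Order the terms by growth rate: 58 ≺ n ≺ 4·n³.
The fastest-growing term 4·n³ dominates as n → ∞; dropping its constant factor gives Θ(n³).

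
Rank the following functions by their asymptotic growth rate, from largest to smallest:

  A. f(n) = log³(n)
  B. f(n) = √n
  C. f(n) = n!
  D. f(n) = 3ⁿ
C > D > B > A

Comparing growth rates:
C = n! is O(n!)
D = 3ⁿ is O(3ⁿ)
B = √n is O(√n)
A = log³(n) is O(log³ n)

Therefore, the order from fastest to slowest is: C > D > B > A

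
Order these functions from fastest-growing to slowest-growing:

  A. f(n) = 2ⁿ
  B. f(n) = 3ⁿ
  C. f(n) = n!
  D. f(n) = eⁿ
C > B > D > A

Comparing growth rates:
C = n! is O(n!)
B = 3ⁿ is O(3ⁿ)
D = eⁿ is O(eⁿ)
A = 2ⁿ is O(2ⁿ)

Therefore, the order from fastest to slowest is: C > B > D > A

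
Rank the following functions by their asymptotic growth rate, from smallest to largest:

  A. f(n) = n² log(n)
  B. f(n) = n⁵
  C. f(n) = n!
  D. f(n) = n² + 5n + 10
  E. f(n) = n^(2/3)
E < D < A < B < C

Comparing growth rates:
E = n^(2/3) is O(n^(2/3))
D = n² + 5n + 10 is O(n²)
A = n² log(n) is O(n² log n)
B = n⁵ is O(n⁵)
C = n! is O(n!)

Therefore, the order from slowest to fastest is: E < D < A < B < C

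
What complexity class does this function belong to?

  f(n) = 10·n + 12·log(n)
O(n)

The dominant term in 10·n + 12·log(n) is 10·n, which is Θ(n).
Lower-order terms (12·log(n)) are asymptotically negligible.
Constants are absorbed, so the tightest bound is O(n).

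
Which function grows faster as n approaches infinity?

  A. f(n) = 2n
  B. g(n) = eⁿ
B

f(n) = 2n is O(n), while g(n) = eⁿ is O(eⁿ).
Since O(eⁿ) grows faster than O(n), g(n) dominates.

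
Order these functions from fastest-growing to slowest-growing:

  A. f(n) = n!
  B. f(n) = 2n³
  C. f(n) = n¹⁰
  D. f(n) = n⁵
A > C > D > B

Comparing growth rates:
A = n! is O(n!)
C = n¹⁰ is O(n¹⁰)
D = n⁵ is O(n⁵)
B = 2n³ is O(n³)

Therefore, the order from fastest to slowest is: A > C > D > B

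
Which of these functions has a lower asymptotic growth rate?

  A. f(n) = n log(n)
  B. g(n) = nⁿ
A

f(n) = n log(n) is O(n log n), while g(n) = nⁿ is O(nⁿ).
Since O(n log n) grows slower than O(nⁿ), f(n) is dominated.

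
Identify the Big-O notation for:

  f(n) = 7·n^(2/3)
O(n^(2/3))

The dominant term in 7·n^(2/3) is 7·n^(2/3), which is Θ(n^(2/3)).
Constants are absorbed, so the tightest bound is O(n^(2/3)).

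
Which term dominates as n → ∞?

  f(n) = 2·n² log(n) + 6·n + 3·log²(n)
2·n² log(n)

Looking at each term:
  - 2·n² log(n) is O(n² log n)
  - 6·n is O(n)
  - 3·log²(n) is O(log² n)

The term 2·n² log(n) (O(n² log n)) grows fastest and dominates all others.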